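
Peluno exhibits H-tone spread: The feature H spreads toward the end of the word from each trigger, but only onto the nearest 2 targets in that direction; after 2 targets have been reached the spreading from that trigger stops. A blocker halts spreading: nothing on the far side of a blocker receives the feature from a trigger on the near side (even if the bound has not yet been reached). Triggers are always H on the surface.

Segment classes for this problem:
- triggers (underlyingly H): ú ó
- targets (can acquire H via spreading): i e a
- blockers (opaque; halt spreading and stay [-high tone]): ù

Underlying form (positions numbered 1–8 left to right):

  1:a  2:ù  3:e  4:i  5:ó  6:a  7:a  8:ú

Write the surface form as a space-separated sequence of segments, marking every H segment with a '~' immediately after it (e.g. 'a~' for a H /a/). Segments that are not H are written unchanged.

From /ó/ at 5 rightward: 6 /a/ → H; 7 /a/ → H; bound reached.
From /ú/ at 8 rightward: word edge.
Targets with no active source: positions 1 3 4 stay [-high tone].
H positions on the surface: 5 6 7 8.

a ù e i ó~ a~ a~ ú~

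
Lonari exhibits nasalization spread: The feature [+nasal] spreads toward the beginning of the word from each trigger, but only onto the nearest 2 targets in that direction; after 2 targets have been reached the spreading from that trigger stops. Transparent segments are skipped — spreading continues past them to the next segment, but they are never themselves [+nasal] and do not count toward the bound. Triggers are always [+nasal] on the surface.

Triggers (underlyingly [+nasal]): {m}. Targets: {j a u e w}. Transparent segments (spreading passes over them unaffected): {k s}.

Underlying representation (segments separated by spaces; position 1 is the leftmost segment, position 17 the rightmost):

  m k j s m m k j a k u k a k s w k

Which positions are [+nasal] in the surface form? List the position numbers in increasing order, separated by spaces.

1 3 5 6

From /m/ at 1 leftward: word edge.
From /m/ at 5 leftward: 4 /s/ transparent; 3 /j/ → [+nasal]; 2 /k/ transparent; 1 /m/ is itself a trigger — this domain ends here.
From /m/ at 6 leftward: 5 /m/ is itself a trigger — this domain ends here.
Targets with no active source: positions 8 9 11 13 16 stay [-nasal].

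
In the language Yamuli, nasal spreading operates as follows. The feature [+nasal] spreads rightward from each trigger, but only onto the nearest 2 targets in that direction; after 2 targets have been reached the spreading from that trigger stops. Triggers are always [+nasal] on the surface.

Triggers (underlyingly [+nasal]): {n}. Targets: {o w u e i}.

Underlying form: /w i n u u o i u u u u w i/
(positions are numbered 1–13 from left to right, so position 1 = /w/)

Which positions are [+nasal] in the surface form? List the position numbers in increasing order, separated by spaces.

3 4 5

From /n/ at 3 rightward: 4 /u/ → [+nasal]; 5 /u/ → [+nasal]; bound reached.
Targets with no active source: positions 1 2 6 7 8 9 10 11 12 13 stay [-nasal].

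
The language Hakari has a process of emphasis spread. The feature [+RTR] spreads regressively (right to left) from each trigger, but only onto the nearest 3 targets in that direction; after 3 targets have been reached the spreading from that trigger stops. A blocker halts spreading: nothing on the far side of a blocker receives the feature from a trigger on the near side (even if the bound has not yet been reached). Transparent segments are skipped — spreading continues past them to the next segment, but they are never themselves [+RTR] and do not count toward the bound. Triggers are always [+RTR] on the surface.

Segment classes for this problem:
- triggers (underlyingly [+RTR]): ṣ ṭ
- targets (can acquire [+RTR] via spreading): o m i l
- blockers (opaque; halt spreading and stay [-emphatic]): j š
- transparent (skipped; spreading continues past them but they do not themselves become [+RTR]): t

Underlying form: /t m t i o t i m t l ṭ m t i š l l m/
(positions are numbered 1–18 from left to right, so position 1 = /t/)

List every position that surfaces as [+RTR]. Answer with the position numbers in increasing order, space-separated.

From /ṭ/ at 11 leftward: 10 /l/ → [+RTR]; 9 /t/ transparent; 8 /m/ → [+RTR]; 7 /i/ → [+RTR]; bound reached.
Targets with no active source: positions 2 4 5 12 14 16 17 18 stay [-emphatic].

7 8 10 11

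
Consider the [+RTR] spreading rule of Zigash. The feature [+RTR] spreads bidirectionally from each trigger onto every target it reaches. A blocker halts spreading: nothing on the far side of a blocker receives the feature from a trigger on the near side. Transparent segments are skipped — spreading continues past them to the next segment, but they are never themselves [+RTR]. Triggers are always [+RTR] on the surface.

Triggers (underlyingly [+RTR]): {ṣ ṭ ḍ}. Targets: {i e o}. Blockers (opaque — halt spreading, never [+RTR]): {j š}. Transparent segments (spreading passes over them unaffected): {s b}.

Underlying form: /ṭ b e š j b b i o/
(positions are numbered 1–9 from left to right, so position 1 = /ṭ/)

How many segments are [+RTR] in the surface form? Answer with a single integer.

From /ṭ/ at 1 rightward: 2 /b/ transparent; 3 /e/ → [+RTR]; 4 /š/ blocks.
From /ṭ/ at 1 leftward: word edge.
Targets with no active source: positions 8 9 stay [-emphatic].
[+RTR] positions on the surface: 1 3.

2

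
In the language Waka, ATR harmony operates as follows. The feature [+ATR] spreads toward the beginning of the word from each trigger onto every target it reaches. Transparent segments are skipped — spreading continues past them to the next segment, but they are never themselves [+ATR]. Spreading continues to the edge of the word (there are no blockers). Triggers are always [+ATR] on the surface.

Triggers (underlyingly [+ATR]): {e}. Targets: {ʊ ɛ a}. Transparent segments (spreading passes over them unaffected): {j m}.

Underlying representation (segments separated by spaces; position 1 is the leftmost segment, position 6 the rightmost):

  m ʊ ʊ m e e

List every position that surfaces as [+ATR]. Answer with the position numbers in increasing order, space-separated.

From /e/ at 5 leftward: 4 /m/ transparent; 3 /ʊ/ → [+ATR]; 2 /ʊ/ → [+ATR]; 1 /m/ transparent; word edge.
From /e/ at 6 leftward: 5 /e/ is itself a trigger — this domain ends here.

2 3 5 6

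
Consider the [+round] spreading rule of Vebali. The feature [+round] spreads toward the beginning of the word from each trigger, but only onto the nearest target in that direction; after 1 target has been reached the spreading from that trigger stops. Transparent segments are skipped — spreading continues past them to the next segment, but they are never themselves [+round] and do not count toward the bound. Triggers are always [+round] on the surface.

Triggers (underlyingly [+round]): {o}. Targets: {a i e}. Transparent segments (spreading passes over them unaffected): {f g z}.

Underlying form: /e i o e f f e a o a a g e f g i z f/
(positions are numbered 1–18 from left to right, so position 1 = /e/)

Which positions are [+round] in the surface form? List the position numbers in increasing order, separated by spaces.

From /o/ at 3 leftward: 2 /i/ → [+round]; bound reached.
From /o/ at 9 leftward: 8 /a/ → [+round]; bound reached.
Targets with no active source: positions 1 4 7 10 11 13 16 stay [-round].

2 3 8 9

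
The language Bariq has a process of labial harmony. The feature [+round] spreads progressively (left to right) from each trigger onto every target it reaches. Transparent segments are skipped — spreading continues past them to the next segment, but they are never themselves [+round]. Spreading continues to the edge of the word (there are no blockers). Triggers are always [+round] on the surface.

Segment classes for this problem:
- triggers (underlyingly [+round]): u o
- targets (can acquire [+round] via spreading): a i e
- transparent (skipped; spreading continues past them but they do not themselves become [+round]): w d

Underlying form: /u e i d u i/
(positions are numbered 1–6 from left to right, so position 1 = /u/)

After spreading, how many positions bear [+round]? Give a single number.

5

From /u/ at 1 rightward: 2 /e/ → [+round]; 3 /i/ → [+round]; 4 /d/ transparent; 5 /u/ is itself a trigger — this domain ends here.
From /u/ at 5 rightward: 6 /i/ → [+round]; word edge.
[+round] positions on the surface: 1 2 3 5 6.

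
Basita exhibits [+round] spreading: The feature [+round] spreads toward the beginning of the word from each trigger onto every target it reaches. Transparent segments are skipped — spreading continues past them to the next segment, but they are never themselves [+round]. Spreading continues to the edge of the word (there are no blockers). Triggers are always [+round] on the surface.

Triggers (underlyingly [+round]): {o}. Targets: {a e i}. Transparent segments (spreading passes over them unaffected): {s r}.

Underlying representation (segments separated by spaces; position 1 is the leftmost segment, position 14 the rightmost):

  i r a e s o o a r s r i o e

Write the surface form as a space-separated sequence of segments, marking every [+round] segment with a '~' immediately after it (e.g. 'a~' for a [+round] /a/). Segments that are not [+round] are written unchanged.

From /o/ at 6 leftward: 5 /s/ transparent; 4 /e/ → [+round]; 3 /a/ → [+round]; 2 /r/ transparent; 1 /i/ → [+round]; word edge.
From /o/ at 7 leftward: 6 /o/ is itself a trigger — this domain ends here.
From /o/ at 13 leftward: 12 /i/ → [+round]; 11 /r/ transparent; 10 /s/ transparent; 9 /r/ transparent; 8 /a/ → [+round]; 7 /o/ is itself a trigger — this domain ends here.
Target with no active source: position 14 stays [-round].
[+round] positions on the surface: 1 3 4 6 7 8 12 13.

i~ r a~ e~ s o~ o~ a~ r s r i~ o~ e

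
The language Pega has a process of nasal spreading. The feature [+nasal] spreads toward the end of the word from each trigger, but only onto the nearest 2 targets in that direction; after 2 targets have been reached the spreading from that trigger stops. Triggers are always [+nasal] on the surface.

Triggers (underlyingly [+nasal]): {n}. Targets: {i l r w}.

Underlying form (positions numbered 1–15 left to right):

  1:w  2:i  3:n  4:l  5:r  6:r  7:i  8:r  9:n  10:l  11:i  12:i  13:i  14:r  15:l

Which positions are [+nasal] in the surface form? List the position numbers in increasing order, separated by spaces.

From /n/ at 3 rightward: 4 /l/ → [+nasal]; 5 /r/ → [+nasal]; bound reached.
From /n/ at 9 rightward: 10 /l/ → [+nasal]; 11 /i/ → [+nasal]; bound reached.
Targets with no active source: positions 1 2 6 7 8 12 13 14 15 stay [-nasal].

3 4 5 9 10 11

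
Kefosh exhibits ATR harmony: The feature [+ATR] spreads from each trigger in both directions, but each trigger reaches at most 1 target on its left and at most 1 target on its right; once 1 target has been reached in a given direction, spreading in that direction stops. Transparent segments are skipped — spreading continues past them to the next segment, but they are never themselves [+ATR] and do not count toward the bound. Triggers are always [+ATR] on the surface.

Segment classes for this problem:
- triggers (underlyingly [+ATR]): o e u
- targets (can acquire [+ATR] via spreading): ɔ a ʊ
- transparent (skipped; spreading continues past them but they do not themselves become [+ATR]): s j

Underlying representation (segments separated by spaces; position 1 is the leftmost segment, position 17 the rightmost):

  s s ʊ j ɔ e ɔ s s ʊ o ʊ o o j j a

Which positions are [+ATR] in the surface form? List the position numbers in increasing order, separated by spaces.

From /e/ at 6 rightward: 7 /ɔ/ → [+ATR]; bound reached.
From /e/ at 6 leftward: 5 /ɔ/ → [+ATR]; bound reached.
From /o/ at 11 rightward: 12 /ʊ/ → [+ATR]; bound reached.
From /o/ at 11 leftward: 10 /ʊ/ → [+ATR]; bound reached.
From /o/ at 13 rightward: 14 /o/ is itself a trigger — this domain ends here.
From /o/ at 13 leftward: 12 /ʊ/ → [+ATR]; bound reached.
From /o/ at 14 rightward: 15 /j/ transparent; 16 /j/ transparent; 17 /a/ → [+ATR]; bound reached.
From /o/ at 14 leftward: 13 /o/ is itself a trigger — this domain ends here.
Target with no active source: position 3 stays [-ATR].

5 6 7 10 11 12 13 14 17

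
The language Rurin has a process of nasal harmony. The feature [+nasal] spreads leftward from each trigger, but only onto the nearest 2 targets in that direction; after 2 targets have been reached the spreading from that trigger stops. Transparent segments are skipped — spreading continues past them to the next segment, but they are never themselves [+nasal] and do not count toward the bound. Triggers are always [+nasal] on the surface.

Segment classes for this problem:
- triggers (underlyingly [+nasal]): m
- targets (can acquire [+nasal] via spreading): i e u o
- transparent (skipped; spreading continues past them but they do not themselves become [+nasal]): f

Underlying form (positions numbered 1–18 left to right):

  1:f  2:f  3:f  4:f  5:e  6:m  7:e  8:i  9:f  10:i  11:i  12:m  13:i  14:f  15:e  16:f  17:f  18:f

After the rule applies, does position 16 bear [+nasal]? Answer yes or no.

From /m/ at 6 leftward: 5 /e/ → [+nasal]; 4 /f/ transparent; 3 /f/ transparent; 2 /f/ transparent; 1 /f/ transparent; word edge.
From /m/ at 12 leftward: 11 /i/ → [+nasal]; 10 /i/ → [+nasal]; bound reached.
Targets with no active source: positions 7 8 13 15 stay [-nasal].
[+nasal] positions on the surface: 5 6 10 11 12.

no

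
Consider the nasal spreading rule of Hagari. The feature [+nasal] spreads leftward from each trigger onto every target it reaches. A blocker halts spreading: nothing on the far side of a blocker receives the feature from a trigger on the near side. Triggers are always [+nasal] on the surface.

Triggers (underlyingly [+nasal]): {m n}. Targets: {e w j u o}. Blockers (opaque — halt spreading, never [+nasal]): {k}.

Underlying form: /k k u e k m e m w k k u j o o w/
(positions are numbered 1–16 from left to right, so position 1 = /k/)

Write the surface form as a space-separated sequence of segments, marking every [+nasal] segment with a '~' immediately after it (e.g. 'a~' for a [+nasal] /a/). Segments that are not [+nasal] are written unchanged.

k k u e k m~ e~ m~ w k k u j o o w

From /m/ at 6 leftward: 5 /k/ blocks.
From /m/ at 8 leftward: 7 /e/ → [+nasal]; 6 /m/ is itself a trigger — this domain ends here.
Targets with no active source: positions 3 4 9 12 13 14 15 16 stay [-nasal].
[+nasal] positions on the surface: 6 7 8.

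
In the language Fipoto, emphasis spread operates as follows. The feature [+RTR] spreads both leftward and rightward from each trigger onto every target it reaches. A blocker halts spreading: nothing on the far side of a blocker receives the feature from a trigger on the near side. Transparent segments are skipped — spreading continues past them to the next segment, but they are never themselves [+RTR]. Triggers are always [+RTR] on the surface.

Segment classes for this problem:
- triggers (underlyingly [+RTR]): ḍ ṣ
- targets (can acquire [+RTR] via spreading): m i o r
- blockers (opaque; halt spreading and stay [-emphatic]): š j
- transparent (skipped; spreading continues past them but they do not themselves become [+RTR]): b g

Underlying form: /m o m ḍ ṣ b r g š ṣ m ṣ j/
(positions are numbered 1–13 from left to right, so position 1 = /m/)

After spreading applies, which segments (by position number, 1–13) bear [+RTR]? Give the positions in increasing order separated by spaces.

1 2 3 4 5 7 10 11 12

From /ḍ/ at 4 rightward: 5 /ṣ/ is itself a trigger — this domain ends here.
From /ḍ/ at 4 leftward: 3 /m/ → [+RTR]; 2 /o/ → [+RTR]; 1 /m/ → [+RTR]; word edge.
From /ṣ/ at 5 rightward: 6 /b/ transparent; 7 /r/ → [+RTR]; 8 /g/ transparent; 9 /š/ blocks.
From /ṣ/ at 5 leftward: 4 /ḍ/ is itself a trigger — this domain ends here.
From /ṣ/ at 10 rightward: 11 /m/ → [+RTR]; 12 /ṣ/ is itself a trigger — this domain ends here.
From /ṣ/ at 10 leftward: 9 /š/ blocks.
From /ṣ/ at 12 rightward: 13 /j/ blocks.
From /ṣ/ at 12 leftward: 11 /m/ → [+RTR]; 10 /ṣ/ is itself a trigger — this domain ends here.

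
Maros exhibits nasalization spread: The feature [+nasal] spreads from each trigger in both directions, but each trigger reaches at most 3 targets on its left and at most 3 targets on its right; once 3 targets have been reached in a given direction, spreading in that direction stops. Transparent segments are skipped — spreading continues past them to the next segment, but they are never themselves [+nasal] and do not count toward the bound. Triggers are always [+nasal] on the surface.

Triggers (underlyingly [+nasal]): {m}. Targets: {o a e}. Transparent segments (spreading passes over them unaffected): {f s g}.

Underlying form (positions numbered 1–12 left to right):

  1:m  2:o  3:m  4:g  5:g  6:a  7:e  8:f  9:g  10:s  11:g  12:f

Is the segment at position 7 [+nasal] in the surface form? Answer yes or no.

yes

From /m/ at 1 rightward: 2 /o/ → [+nasal]; 3 /m/ is itself a trigger — this domain ends here.
From /m/ at 1 leftward: word edge.
From /m/ at 3 rightward: 4 /g/ transparent; 5 /g/ transparent; 6 /a/ → [+nasal]; 7 /e/ → [+nasal]; 8 /f/ transparent; 9 /g/ transparent; 10 /s/ transparent; 11 /g/ transparent; 12 /f/ transparent; word edge.
From /m/ at 3 leftward: 2 /o/ → [+nasal]; 1 /m/ is itself a trigger — this domain ends here.
[+nasal] positions on the surface: 1 2 3 6 7.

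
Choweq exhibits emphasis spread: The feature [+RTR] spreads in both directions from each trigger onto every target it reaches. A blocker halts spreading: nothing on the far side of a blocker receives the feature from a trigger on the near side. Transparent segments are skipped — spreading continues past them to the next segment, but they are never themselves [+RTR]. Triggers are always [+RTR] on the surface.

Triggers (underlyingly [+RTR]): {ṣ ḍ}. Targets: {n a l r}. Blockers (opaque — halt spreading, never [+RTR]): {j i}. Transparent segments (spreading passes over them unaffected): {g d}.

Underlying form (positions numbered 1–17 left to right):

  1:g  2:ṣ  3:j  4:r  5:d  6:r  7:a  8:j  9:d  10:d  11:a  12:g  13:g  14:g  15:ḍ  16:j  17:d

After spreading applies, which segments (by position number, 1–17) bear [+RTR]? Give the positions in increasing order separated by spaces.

2 11 15

From /ṣ/ at 2 rightward: 3 /j/ blocks.
From /ṣ/ at 2 leftward: 1 /g/ transparent; word edge.
From /ḍ/ at 15 rightward: 16 /j/ blocks.
From /ḍ/ at 15 leftward: 14 /g/ transparent; 13 /g/ transparent; 12 /g/ transparent; 11 /a/ → [+RTR]; 10 /d/ transparent; 9 /d/ transparent; 8 /j/ blocks.
Targets with no active source: positions 4 6 7 stay [-emphatic].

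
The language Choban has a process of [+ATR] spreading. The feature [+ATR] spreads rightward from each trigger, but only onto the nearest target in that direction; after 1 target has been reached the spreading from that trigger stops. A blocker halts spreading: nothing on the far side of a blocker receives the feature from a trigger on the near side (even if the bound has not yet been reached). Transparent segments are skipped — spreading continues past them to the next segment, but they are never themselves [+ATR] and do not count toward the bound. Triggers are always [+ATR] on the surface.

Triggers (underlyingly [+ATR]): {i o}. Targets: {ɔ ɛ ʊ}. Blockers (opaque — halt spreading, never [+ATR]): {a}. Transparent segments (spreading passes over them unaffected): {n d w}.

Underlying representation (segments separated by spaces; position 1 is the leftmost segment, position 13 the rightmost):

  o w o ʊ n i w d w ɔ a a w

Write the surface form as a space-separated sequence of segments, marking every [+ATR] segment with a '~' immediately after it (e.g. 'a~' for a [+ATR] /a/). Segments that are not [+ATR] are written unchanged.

o~ w o~ ʊ~ n i~ w d w ɔ~ a a w

From /o/ at 1 rightward: 2 /w/ transparent; 3 /o/ is itself a trigger — this domain ends here.
From /o/ at 3 rightward: 4 /ʊ/ → [+ATR]; bound reached.
From /i/ at 6 rightward: 7 /w/ transparent; 8 /d/ transparent; 9 /w/ transparent; 10 /ɔ/ → [+ATR]; bound reached.
[+ATR] positions on the surface: 1 3 4 6 10.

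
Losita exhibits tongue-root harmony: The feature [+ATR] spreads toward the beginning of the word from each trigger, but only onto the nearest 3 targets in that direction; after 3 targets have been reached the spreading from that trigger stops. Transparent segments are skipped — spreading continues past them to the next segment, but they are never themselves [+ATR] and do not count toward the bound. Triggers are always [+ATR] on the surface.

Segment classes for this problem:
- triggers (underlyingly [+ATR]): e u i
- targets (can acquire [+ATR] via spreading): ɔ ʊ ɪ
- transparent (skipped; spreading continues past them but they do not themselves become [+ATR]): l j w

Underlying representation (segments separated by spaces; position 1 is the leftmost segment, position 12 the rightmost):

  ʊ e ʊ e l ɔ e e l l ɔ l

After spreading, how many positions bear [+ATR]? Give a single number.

7

From /e/ at 2 leftward: 1 /ʊ/ → [+ATR]; word edge.
From /e/ at 4 leftward: 3 /ʊ/ → [+ATR]; 2 /e/ is itself a trigger — this domain ends here.
From /e/ at 7 leftward: 6 /ɔ/ → [+ATR]; 5 /l/ transparent; 4 /e/ is itself a trigger — this domain ends here.
From /e/ at 8 leftward: 7 /e/ is itself a trigger — this domain ends here.
Target with no active source: position 11 stays [-ATR].
[+ATR] positions on the surface: 1 2 3 4 6 7 8.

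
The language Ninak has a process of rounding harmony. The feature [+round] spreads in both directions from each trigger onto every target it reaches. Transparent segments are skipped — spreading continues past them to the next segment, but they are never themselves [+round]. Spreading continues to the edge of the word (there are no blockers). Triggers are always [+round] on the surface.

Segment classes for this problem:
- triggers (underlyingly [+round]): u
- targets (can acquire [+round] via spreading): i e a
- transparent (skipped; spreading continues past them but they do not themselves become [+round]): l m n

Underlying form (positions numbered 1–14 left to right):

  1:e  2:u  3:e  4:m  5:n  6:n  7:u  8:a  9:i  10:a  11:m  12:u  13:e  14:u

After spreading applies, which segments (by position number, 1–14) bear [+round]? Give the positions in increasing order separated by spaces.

1 2 3 7 8 9 10 12 13 14

From /u/ at 2 rightward: 3 /e/ → [+round]; 4 /m/ transparent; 5 /n/ transparent; 6 /n/ transparent; 7 /u/ is itself a trigger — this domain ends here.
From /u/ at 2 leftward: 1 /e/ → [+round]; word edge.
From /u/ at 7 rightward: 8 /a/ → [+round]; 9 /i/ → [+round]; 10 /a/ → [+round]; 11 /m/ transparent; 12 /u/ is itself a trigger — this domain ends here.
From /u/ at 7 leftward: 6 /n/ transparent; 5 /n/ transparent; 4 /m/ transparent; 3 /e/ → [+round]; 2 /u/ is itself a trigger — this domain ends here.
From /u/ at 12 rightward: 13 /e/ → [+round]; 14 /u/ is itself a trigger — this domain ends here.
From /u/ at 12 leftward: 11 /m/ transparent; 10 /a/ → [+round]; 9 /i/ → [+round]; 8 /a/ → [+round]; 7 /u/ is itself a trigger — this domain ends here.
From /u/ at 14 rightward: word edge.
From /u/ at 14 leftward: 13 /e/ → [+round]; 12 /u/ is itself a trigger — this domain ends here.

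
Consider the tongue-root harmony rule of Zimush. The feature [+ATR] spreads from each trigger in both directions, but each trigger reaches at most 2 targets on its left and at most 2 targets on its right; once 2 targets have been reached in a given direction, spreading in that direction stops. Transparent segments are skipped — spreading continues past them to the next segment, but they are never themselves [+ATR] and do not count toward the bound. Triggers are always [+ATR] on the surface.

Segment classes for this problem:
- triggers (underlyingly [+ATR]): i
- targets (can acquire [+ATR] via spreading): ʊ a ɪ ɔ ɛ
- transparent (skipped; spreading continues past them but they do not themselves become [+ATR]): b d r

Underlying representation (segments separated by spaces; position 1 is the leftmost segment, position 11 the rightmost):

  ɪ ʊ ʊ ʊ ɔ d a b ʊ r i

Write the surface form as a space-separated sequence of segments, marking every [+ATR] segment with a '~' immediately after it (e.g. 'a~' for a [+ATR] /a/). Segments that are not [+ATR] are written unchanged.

ɪ ʊ ʊ ʊ ɔ d a~ b ʊ~ r i~

From /i/ at 11 rightward: word edge.
From /i/ at 11 leftward: 10 /r/ transparent; 9 /ʊ/ → [+ATR]; 8 /b/ transparent; 7 /a/ → [+ATR]; bound reached.
Targets with no active source: positions 1 2 3 4 5 stay [-ATR].
[+ATR] positions on the surface: 7 9 11.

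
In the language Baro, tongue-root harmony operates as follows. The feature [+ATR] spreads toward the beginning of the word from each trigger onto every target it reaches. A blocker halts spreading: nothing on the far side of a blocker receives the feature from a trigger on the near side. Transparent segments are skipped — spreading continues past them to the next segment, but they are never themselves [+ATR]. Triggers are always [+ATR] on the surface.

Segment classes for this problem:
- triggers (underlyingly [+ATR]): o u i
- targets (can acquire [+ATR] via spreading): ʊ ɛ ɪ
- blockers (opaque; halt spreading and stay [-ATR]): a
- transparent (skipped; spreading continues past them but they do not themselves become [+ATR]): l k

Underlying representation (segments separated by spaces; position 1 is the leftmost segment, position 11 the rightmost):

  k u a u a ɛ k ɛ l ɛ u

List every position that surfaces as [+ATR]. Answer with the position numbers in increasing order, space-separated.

2 4 6 8 10 11

From /u/ at 2 leftward: 1 /k/ transparent; word edge.
From /u/ at 4 leftward: 3 /a/ blocks.
From /u/ at 11 leftward: 10 /ɛ/ → [+ATR]; 9 /l/ transparent; 8 /ɛ/ → [+ATR]; 7 /k/ transparent; 6 /ɛ/ → [+ATR]; 5 /a/ blocks.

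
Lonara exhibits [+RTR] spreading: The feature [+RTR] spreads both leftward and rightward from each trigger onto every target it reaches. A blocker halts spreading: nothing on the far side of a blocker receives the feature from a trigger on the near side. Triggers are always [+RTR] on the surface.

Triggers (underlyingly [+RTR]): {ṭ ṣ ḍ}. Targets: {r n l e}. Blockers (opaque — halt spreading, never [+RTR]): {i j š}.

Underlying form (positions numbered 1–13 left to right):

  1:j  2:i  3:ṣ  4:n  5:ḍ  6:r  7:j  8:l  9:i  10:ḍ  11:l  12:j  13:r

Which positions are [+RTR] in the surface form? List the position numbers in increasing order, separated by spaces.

From /ṣ/ at 3 rightward: 4 /n/ → [+RTR]; 5 /ḍ/ is itself a trigger — this domain ends here.
From /ṣ/ at 3 leftward: 2 /i/ blocks.
From /ḍ/ at 5 rightward: 6 /r/ → [+RTR]; 7 /j/ blocks.
From /ḍ/ at 5 leftward: 4 /n/ → [+RTR]; 3 /ṣ/ is itself a trigger — this domain ends here.
From /ḍ/ at 10 rightward: 11 /l/ → [+RTR]; 12 /j/ blocks.
From /ḍ/ at 10 leftward: 9 /i/ blocks.
Targets with no active source: positions 8 13 stay [-emphatic].

3 4 5 6 10 11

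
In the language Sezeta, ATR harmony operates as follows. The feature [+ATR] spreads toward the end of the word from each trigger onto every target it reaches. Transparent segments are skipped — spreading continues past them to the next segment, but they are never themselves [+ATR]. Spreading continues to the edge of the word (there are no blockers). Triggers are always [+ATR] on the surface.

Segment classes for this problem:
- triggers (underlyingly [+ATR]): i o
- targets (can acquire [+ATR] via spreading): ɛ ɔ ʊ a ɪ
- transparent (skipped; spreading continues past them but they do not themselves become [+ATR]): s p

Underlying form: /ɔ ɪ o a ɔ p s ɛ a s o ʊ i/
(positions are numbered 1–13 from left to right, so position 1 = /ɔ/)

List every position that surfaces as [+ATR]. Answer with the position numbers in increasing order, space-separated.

3 4 5 8 9 11 12 13

From /o/ at 3 rightward: 4 /a/ → [+ATR]; 5 /ɔ/ → [+ATR]; 6 /p/ transparent; 7 /s/ transparent; 8 /ɛ/ → [+ATR]; 9 /a/ → [+ATR]; 10 /s/ transparent; 11 /o/ is itself a trigger — this domain ends here.
From /o/ at 11 rightward: 12 /ʊ/ → [+ATR]; 13 /i/ is itself a trigger — this domain ends here.
From /i/ at 13 rightward: word edge.
Targets with no active source: positions 1 2 stay [-ATR].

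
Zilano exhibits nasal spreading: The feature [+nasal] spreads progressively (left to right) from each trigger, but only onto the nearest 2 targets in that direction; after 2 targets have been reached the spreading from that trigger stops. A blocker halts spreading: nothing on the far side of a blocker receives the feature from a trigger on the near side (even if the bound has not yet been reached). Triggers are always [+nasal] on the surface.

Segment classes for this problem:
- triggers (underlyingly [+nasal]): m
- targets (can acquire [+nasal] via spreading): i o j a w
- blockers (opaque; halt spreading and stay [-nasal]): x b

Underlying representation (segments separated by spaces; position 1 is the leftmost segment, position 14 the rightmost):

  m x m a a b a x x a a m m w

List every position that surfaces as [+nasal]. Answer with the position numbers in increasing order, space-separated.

1 3 4 5 12 13 14

From /m/ at 1 rightward: 2 /x/ blocks.
From /m/ at 3 rightward: 4 /a/ → [+nasal]; 5 /a/ → [+nasal]; bound reached.
From /m/ at 12 rightward: 13 /m/ is itself a trigger — this domain ends here.
From /m/ at 13 rightward: 14 /w/ → [+nasal]; word edge.
Targets with no active source: positions 7 10 11 stay [-nasal].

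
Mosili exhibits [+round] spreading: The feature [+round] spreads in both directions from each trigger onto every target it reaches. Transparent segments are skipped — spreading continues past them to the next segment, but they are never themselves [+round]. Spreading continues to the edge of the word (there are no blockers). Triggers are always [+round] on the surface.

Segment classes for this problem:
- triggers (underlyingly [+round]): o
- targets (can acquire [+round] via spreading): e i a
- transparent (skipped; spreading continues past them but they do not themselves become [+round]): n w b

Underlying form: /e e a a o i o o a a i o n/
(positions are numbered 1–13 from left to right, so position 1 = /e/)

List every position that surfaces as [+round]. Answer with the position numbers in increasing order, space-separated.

From /o/ at 5 rightward: 6 /i/ → [+round]; 7 /o/ is itself a trigger — this domain ends here.
From /o/ at 5 leftward: 4 /a/ → [+round]; 3 /a/ → [+round]; 2 /e/ → [+round]; 1 /e/ → [+round]; word edge.
From /o/ at 7 rightward: 8 /o/ is itself a trigger — this domain ends here.
From /o/ at 7 leftward: 6 /i/ → [+round]; 5 /o/ is itself a trigger — this domain ends here.
From /o/ at 8 rightward: 9 /a/ → [+round]; 10 /a/ → [+round]; 11 /i/ → [+round]; 12 /o/ is itself a trigger — this domain ends here.
From /o/ at 8 leftward: 7 /o/ is itself a trigger — this domain ends here.
From /o/ at 12 rightward: 13 /n/ transparent; word edge.
From /o/ at 12 leftward: 11 /i/ → [+round]; 10 /a/ → [+round]; 9 /a/ → [+round]; 8 /o/ is itself a trigger — this domain ends here.

1 2 3 4 5 6 7 8 9 10 11 12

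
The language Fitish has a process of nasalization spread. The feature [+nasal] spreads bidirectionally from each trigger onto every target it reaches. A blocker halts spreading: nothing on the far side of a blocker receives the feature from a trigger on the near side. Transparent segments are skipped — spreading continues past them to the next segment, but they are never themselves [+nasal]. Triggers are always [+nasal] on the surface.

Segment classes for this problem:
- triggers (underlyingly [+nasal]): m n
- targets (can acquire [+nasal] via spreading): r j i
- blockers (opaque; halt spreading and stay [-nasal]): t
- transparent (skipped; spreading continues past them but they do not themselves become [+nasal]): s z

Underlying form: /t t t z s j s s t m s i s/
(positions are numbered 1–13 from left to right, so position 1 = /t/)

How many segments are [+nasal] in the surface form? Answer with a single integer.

From /m/ at 10 rightward: 11 /s/ transparent; 12 /i/ → [+nasal]; 13 /s/ transparent; word edge.
From /m/ at 10 leftward: 9 /t/ blocks.
Target with no active source: position 6 stays [-nasal].
[+nasal] positions on the surface: 10 12.

2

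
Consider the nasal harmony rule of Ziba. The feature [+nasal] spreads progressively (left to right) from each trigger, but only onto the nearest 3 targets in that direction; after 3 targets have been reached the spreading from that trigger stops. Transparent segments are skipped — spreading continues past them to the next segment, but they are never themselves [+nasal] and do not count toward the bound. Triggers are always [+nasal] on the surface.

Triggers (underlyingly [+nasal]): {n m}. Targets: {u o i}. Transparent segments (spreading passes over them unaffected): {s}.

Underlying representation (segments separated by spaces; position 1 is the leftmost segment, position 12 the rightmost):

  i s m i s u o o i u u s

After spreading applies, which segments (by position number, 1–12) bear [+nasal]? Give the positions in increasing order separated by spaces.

From /m/ at 3 rightward: 4 /i/ → [+nasal]; 5 /s/ transparent; 6 /u/ → [+nasal]; 7 /o/ → [+nasal]; bound reached.
Targets with no active source: positions 1 8 9 10 11 stay [-nasal].

3 4 6 7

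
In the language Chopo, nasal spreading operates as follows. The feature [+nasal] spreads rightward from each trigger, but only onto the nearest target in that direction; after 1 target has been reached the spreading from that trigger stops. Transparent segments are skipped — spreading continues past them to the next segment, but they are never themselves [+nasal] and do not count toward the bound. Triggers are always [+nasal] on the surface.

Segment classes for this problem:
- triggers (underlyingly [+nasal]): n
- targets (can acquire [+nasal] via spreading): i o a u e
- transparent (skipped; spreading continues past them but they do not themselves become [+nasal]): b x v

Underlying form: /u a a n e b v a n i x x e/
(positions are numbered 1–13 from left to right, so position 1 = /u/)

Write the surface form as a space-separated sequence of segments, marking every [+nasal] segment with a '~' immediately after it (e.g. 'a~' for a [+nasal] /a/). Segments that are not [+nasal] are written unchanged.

u a a n~ e~ b v a n~ i~ x x e

From /n/ at 4 rightward: 5 /e/ → [+nasal]; bound reached.
From /n/ at 9 rightward: 10 /i/ → [+nasal]; bound reached.
Targets with no active source: positions 1 2 3 8 13 stay [-nasal].
[+nasal] positions on the surface: 4 5 9 10.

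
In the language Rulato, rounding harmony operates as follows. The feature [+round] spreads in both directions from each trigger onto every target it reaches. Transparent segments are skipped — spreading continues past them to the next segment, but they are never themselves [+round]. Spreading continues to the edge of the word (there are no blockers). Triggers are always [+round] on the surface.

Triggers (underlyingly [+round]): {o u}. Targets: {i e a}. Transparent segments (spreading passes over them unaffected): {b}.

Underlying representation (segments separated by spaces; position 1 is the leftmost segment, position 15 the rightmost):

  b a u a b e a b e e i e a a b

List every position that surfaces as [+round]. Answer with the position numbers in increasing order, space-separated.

From /u/ at 3 rightward: 4 /a/ → [+round]; 5 /b/ transparent; 6 /e/ → [+round]; 7 /a/ → [+round]; 8 /b/ transparent; 9 /e/ → [+round]; 10 /e/ → [+round]; 11 /i/ → [+round]; 12 /e/ → [+round]; 13 /a/ → [+round]; 14 /a/ → [+round]; 15 /b/ transparent; word edge.
From /u/ at 3 leftward: 2 /a/ → [+round]; 1 /b/ transparent; word edge.

2 3 4 6 7 9 10 11 12 13 14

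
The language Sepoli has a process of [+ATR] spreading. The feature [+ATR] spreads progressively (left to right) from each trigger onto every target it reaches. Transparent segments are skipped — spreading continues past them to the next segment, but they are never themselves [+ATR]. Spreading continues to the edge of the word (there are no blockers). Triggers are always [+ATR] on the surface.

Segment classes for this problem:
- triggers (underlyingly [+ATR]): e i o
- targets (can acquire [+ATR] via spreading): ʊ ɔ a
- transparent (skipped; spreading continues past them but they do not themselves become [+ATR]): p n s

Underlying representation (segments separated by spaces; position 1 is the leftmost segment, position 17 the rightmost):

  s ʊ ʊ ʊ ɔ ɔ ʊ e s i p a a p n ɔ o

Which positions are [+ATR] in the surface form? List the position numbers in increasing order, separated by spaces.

From /e/ at 8 rightward: 9 /s/ transparent; 10 /i/ is itself a trigger — this domain ends here.
From /i/ at 10 rightward: 11 /p/ transparent; 12 /a/ → [+ATR]; 13 /a/ → [+ATR]; 14 /p/ transparent; 15 /n/ transparent; 16 /ɔ/ → [+ATR]; 17 /o/ is itself a trigger — this domain ends here.
From /o/ at 17 rightward: word edge.
Targets with no active source: positions 2 3 4 5 6 7 stay [-ATR].

8 10 12 13 16 17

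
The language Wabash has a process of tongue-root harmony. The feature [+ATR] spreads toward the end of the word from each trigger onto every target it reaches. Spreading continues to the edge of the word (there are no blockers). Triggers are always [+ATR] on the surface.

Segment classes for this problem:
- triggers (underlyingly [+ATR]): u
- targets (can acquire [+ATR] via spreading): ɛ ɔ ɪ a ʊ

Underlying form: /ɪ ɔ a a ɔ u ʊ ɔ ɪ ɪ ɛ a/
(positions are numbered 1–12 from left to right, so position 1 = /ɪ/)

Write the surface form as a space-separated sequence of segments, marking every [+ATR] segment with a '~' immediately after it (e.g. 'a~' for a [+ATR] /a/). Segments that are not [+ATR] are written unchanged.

From /u/ at 6 rightward: 7 /ʊ/ → [+ATR]; 8 /ɔ/ → [+ATR]; 9 /ɪ/ → [+ATR]; 10 /ɪ/ → [+ATR]; 11 /ɛ/ → [+ATR]; 12 /a/ → [+ATR]; word edge.
Targets with no active source: positions 1 2 3 4 5 stay [-ATR].
[+ATR] positions on the surface: 6 7 8 9 10 11 12.

ɪ ɔ a a ɔ u~ ʊ~ ɔ~ ɪ~ ɪ~ ɛ~ a~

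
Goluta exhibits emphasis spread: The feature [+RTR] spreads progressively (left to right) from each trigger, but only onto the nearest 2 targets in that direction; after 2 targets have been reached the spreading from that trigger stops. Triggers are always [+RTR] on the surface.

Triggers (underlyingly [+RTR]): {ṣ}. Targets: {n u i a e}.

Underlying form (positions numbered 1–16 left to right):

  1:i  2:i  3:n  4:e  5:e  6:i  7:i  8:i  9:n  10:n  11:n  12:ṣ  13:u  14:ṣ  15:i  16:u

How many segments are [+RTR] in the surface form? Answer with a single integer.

From /ṣ/ at 12 rightward: 13 /u/ → [+RTR]; 14 /ṣ/ is itself a trigger — this domain ends here.
From /ṣ/ at 14 rightward: 15 /i/ → [+RTR]; 16 /u/ → [+RTR]; bound reached.
Targets with no active source: positions 1 2 3 4 5 6 7 8 9 10 11 stay [-emphatic].
[+RTR] positions on the surface: 12 13 14 15 16.

5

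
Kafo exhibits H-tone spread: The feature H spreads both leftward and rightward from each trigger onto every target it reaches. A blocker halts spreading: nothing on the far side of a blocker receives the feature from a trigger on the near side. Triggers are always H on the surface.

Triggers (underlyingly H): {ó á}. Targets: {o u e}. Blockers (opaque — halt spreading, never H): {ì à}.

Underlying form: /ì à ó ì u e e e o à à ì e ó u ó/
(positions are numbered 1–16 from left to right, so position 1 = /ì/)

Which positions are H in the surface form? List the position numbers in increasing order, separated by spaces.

From /ó/ at 3 rightward: 4 /ì/ blocks.
From /ó/ at 3 leftward: 2 /à/ blocks.
From /ó/ at 14 rightward: 15 /u/ → H; 16 /ó/ is itself a trigger — this domain ends here.
From /ó/ at 14 leftward: 13 /e/ → H; 12 /ì/ blocks.
From /ó/ at 16 rightward: word edge.
From /ó/ at 16 leftward: 15 /u/ → H; 14 /ó/ is itself a trigger — this domain ends here.
Targets with no active source: positions 5 6 7 8 9 stay [-high tone].

3 13 14 15 16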